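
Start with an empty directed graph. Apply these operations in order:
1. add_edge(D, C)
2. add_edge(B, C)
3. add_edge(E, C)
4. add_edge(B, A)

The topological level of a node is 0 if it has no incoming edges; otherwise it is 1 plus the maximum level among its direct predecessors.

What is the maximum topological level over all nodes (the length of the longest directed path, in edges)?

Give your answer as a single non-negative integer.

Answer: 1

Derivation:
Op 1: add_edge(D, C). Edges now: 1
Op 2: add_edge(B, C). Edges now: 2
Op 3: add_edge(E, C). Edges now: 3
Op 4: add_edge(B, A). Edges now: 4
Compute levels (Kahn BFS):
  sources (in-degree 0): B, D, E
  process B: level=0
    B->A: in-degree(A)=0, level(A)=1, enqueue
    B->C: in-degree(C)=2, level(C)>=1
  process D: level=0
    D->C: in-degree(C)=1, level(C)>=1
  process E: level=0
    E->C: in-degree(C)=0, level(C)=1, enqueue
  process A: level=1
  process C: level=1
All levels: A:1, B:0, C:1, D:0, E:0
max level = 1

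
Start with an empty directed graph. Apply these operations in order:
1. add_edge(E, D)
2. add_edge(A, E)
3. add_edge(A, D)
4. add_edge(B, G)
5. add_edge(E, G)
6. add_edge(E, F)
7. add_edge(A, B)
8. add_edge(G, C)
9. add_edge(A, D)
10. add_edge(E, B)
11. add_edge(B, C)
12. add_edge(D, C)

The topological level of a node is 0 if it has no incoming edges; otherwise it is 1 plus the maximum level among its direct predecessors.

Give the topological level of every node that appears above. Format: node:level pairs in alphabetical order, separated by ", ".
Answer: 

Op 1: add_edge(E, D). Edges now: 1
Op 2: add_edge(A, E). Edges now: 2
Op 3: add_edge(A, D). Edges now: 3
Op 4: add_edge(B, G). Edges now: 4
Op 5: add_edge(E, G). Edges now: 5
Op 6: add_edge(E, F). Edges now: 6
Op 7: add_edge(A, B). Edges now: 7
Op 8: add_edge(G, C). Edges now: 8
Op 9: add_edge(A, D) (duplicate, no change). Edges now: 8
Op 10: add_edge(E, B). Edges now: 9
Op 11: add_edge(B, C). Edges now: 10
Op 12: add_edge(D, C). Edges now: 11
Compute levels (Kahn BFS):
  sources (in-degree 0): A
  process A: level=0
    A->B: in-degree(B)=1, level(B)>=1
    A->D: in-degree(D)=1, level(D)>=1
    A->E: in-degree(E)=0, level(E)=1, enqueue
  process E: level=1
    E->B: in-degree(B)=0, level(B)=2, enqueue
    E->D: in-degree(D)=0, level(D)=2, enqueue
    E->F: in-degree(F)=0, level(F)=2, enqueue
    E->G: in-degree(G)=1, level(G)>=2
  process B: level=2
    B->C: in-degree(C)=2, level(C)>=3
    B->G: in-degree(G)=0, level(G)=3, enqueue
  process D: level=2
    D->C: in-degree(C)=1, level(C)>=3
  process F: level=2
  process G: level=3
    G->C: in-degree(C)=0, level(C)=4, enqueue
  process C: level=4
All levels: A:0, B:2, C:4, D:2, E:1, F:2, G:3

Answer: A:0, B:2, C:4, D:2, E:1, F:2, G:3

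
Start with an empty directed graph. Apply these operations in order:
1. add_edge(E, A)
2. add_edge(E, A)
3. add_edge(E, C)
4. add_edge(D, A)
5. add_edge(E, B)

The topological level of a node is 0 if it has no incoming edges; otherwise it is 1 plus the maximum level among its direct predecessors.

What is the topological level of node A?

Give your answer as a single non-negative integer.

Op 1: add_edge(E, A). Edges now: 1
Op 2: add_edge(E, A) (duplicate, no change). Edges now: 1
Op 3: add_edge(E, C). Edges now: 2
Op 4: add_edge(D, A). Edges now: 3
Op 5: add_edge(E, B). Edges now: 4
Compute levels (Kahn BFS):
  sources (in-degree 0): D, E
  process D: level=0
    D->A: in-degree(A)=1, level(A)>=1
  process E: level=0
    E->A: in-degree(A)=0, level(A)=1, enqueue
    E->B: in-degree(B)=0, level(B)=1, enqueue
    E->C: in-degree(C)=0, level(C)=1, enqueue
  process A: level=1
  process B: level=1
  process C: level=1
All levels: A:1, B:1, C:1, D:0, E:0
level(A) = 1

Answer: 1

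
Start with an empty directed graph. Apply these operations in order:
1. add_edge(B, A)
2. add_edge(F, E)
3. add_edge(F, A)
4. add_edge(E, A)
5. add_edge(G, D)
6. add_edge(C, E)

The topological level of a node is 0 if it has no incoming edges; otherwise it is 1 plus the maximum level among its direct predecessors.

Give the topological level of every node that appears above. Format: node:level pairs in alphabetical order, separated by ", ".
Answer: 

Op 1: add_edge(B, A). Edges now: 1
Op 2: add_edge(F, E). Edges now: 2
Op 3: add_edge(F, A). Edges now: 3
Op 4: add_edge(E, A). Edges now: 4
Op 5: add_edge(G, D). Edges now: 5
Op 6: add_edge(C, E). Edges now: 6
Compute levels (Kahn BFS):
  sources (in-degree 0): B, C, F, G
  process B: level=0
    B->A: in-degree(A)=2, level(A)>=1
  process C: level=0
    C->E: in-degree(E)=1, level(E)>=1
  process F: level=0
    F->A: in-degree(A)=1, level(A)>=1
    F->E: in-degree(E)=0, level(E)=1, enqueue
  process G: level=0
    G->D: in-degree(D)=0, level(D)=1, enqueue
  process E: level=1
    E->A: in-degree(A)=0, level(A)=2, enqueue
  process D: level=1
  process A: level=2
All levels: A:2, B:0, C:0, D:1, E:1, F:0, G:0

Answer: A:2, B:0, C:0, D:1, E:1, F:0, G:0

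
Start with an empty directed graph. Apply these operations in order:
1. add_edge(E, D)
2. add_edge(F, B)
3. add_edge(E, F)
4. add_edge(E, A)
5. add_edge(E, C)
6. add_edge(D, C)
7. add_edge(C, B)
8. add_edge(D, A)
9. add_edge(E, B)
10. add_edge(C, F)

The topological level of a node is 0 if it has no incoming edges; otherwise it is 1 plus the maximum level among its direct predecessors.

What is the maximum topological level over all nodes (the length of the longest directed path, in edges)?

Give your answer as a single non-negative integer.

Answer: 4

Derivation:
Op 1: add_edge(E, D). Edges now: 1
Op 2: add_edge(F, B). Edges now: 2
Op 3: add_edge(E, F). Edges now: 3
Op 4: add_edge(E, A). Edges now: 4
Op 5: add_edge(E, C). Edges now: 5
Op 6: add_edge(D, C). Edges now: 6
Op 7: add_edge(C, B). Edges now: 7
Op 8: add_edge(D, A). Edges now: 8
Op 9: add_edge(E, B). Edges now: 9
Op 10: add_edge(C, F). Edges now: 10
Compute levels (Kahn BFS):
  sources (in-degree 0): E
  process E: level=0
    E->A: in-degree(A)=1, level(A)>=1
    E->B: in-degree(B)=2, level(B)>=1
    E->C: in-degree(C)=1, level(C)>=1
    E->D: in-degree(D)=0, level(D)=1, enqueue
    E->F: in-degree(F)=1, level(F)>=1
  process D: level=1
    D->A: in-degree(A)=0, level(A)=2, enqueue
    D->C: in-degree(C)=0, level(C)=2, enqueue
  process A: level=2
  process C: level=2
    C->B: in-degree(B)=1, level(B)>=3
    C->F: in-degree(F)=0, level(F)=3, enqueue
  process F: level=3
    F->B: in-degree(B)=0, level(B)=4, enqueue
  process B: level=4
All levels: A:2, B:4, C:2, D:1, E:0, F:3
max level = 4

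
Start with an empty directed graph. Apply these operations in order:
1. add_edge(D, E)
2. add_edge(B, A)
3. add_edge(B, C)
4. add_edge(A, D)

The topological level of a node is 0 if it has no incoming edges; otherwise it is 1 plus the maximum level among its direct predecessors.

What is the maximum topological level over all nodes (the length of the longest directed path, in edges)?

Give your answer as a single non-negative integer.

Answer: 3

Derivation:
Op 1: add_edge(D, E). Edges now: 1
Op 2: add_edge(B, A). Edges now: 2
Op 3: add_edge(B, C). Edges now: 3
Op 4: add_edge(A, D). Edges now: 4
Compute levels (Kahn BFS):
  sources (in-degree 0): B
  process B: level=0
    B->A: in-degree(A)=0, level(A)=1, enqueue
    B->C: in-degree(C)=0, level(C)=1, enqueue
  process A: level=1
    A->D: in-degree(D)=0, level(D)=2, enqueue
  process C: level=1
  process D: level=2
    D->E: in-degree(E)=0, level(E)=3, enqueue
  process E: level=3
All levels: A:1, B:0, C:1, D:2, E:3
max level = 3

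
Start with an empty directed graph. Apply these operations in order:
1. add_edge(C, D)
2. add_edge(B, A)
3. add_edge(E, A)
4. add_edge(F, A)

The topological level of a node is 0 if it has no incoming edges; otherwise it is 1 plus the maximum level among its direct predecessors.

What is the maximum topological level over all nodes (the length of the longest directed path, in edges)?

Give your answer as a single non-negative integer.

Op 1: add_edge(C, D). Edges now: 1
Op 2: add_edge(B, A). Edges now: 2
Op 3: add_edge(E, A). Edges now: 3
Op 4: add_edge(F, A). Edges now: 4
Compute levels (Kahn BFS):
  sources (in-degree 0): B, C, E, F
  process B: level=0
    B->A: in-degree(A)=2, level(A)>=1
  process C: level=0
    C->D: in-degree(D)=0, level(D)=1, enqueue
  process E: level=0
    E->A: in-degree(A)=1, level(A)>=1
  process F: level=0
    F->A: in-degree(A)=0, level(A)=1, enqueue
  process D: level=1
  process A: level=1
All levels: A:1, B:0, C:0, D:1, E:0, F:0
max level = 1

Answer: 1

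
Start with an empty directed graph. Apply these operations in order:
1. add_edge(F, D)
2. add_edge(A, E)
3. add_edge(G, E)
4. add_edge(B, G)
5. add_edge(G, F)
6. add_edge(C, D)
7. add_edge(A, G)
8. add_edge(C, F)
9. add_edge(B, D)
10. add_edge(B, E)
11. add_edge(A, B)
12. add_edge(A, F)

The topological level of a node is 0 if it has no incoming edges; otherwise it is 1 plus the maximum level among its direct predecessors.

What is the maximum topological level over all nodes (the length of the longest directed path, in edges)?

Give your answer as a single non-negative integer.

Answer: 4

Derivation:
Op 1: add_edge(F, D). Edges now: 1
Op 2: add_edge(A, E). Edges now: 2
Op 3: add_edge(G, E). Edges now: 3
Op 4: add_edge(B, G). Edges now: 4
Op 5: add_edge(G, F). Edges now: 5
Op 6: add_edge(C, D). Edges now: 6
Op 7: add_edge(A, G). Edges now: 7
Op 8: add_edge(C, F). Edges now: 8
Op 9: add_edge(B, D). Edges now: 9
Op 10: add_edge(B, E). Edges now: 10
Op 11: add_edge(A, B). Edges now: 11
Op 12: add_edge(A, F). Edges now: 12
Compute levels (Kahn BFS):
  sources (in-degree 0): A, C
  process A: level=0
    A->B: in-degree(B)=0, level(B)=1, enqueue
    A->E: in-degree(E)=2, level(E)>=1
    A->F: in-degree(F)=2, level(F)>=1
    A->G: in-degree(G)=1, level(G)>=1
  process C: level=0
    C->D: in-degree(D)=2, level(D)>=1
    C->F: in-degree(F)=1, level(F)>=1
  process B: level=1
    B->D: in-degree(D)=1, level(D)>=2
    B->E: in-degree(E)=1, level(E)>=2
    B->G: in-degree(G)=0, level(G)=2, enqueue
  process G: level=2
    G->E: in-degree(E)=0, level(E)=3, enqueue
    G->F: in-degree(F)=0, level(F)=3, enqueue
  process E: level=3
  process F: level=3
    F->D: in-degree(D)=0, level(D)=4, enqueue
  process D: level=4
All levels: A:0, B:1, C:0, D:4, E:3, F:3, G:2
max level = 4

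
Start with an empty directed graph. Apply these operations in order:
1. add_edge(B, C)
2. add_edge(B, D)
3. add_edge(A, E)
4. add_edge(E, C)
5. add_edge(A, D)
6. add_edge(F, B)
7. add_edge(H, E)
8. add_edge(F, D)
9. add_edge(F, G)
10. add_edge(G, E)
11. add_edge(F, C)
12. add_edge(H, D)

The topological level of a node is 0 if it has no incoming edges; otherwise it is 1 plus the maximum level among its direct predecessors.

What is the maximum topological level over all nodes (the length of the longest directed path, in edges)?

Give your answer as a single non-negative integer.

Op 1: add_edge(B, C). Edges now: 1
Op 2: add_edge(B, D). Edges now: 2
Op 3: add_edge(A, E). Edges now: 3
Op 4: add_edge(E, C). Edges now: 4
Op 5: add_edge(A, D). Edges now: 5
Op 6: add_edge(F, B). Edges now: 6
Op 7: add_edge(H, E). Edges now: 7
Op 8: add_edge(F, D). Edges now: 8
Op 9: add_edge(F, G). Edges now: 9
Op 10: add_edge(G, E). Edges now: 10
Op 11: add_edge(F, C). Edges now: 11
Op 12: add_edge(H, D). Edges now: 12
Compute levels (Kahn BFS):
  sources (in-degree 0): A, F, H
  process A: level=0
    A->D: in-degree(D)=3, level(D)>=1
    A->E: in-degree(E)=2, level(E)>=1
  process F: level=0
    F->B: in-degree(B)=0, level(B)=1, enqueue
    F->C: in-degree(C)=2, level(C)>=1
    F->D: in-degree(D)=2, level(D)>=1
    F->G: in-degree(G)=0, level(G)=1, enqueue
  process H: level=0
    H->D: in-degree(D)=1, level(D)>=1
    H->E: in-degree(E)=1, level(E)>=1
  process B: level=1
    B->C: in-degree(C)=1, level(C)>=2
    B->D: in-degree(D)=0, level(D)=2, enqueue
  process G: level=1
    G->E: in-degree(E)=0, level(E)=2, enqueue
  process D: level=2
  process E: level=2
    E->C: in-degree(C)=0, level(C)=3, enqueue
  process C: level=3
All levels: A:0, B:1, C:3, D:2, E:2, F:0, G:1, H:0
max level = 3

Answer: 3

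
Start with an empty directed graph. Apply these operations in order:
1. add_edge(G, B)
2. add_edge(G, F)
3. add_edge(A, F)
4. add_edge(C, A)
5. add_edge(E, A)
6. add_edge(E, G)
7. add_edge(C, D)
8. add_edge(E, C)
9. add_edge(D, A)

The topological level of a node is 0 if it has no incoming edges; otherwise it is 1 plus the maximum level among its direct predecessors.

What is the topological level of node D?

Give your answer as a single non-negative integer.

Op 1: add_edge(G, B). Edges now: 1
Op 2: add_edge(G, F). Edges now: 2
Op 3: add_edge(A, F). Edges now: 3
Op 4: add_edge(C, A). Edges now: 4
Op 5: add_edge(E, A). Edges now: 5
Op 6: add_edge(E, G). Edges now: 6
Op 7: add_edge(C, D). Edges now: 7
Op 8: add_edge(E, C). Edges now: 8
Op 9: add_edge(D, A). Edges now: 9
Compute levels (Kahn BFS):
  sources (in-degree 0): E
  process E: level=0
    E->A: in-degree(A)=2, level(A)>=1
    E->C: in-degree(C)=0, level(C)=1, enqueue
    E->G: in-degree(G)=0, level(G)=1, enqueue
  process C: level=1
    C->A: in-degree(A)=1, level(A)>=2
    C->D: in-degree(D)=0, level(D)=2, enqueue
  process G: level=1
    G->B: in-degree(B)=0, level(B)=2, enqueue
    G->F: in-degree(F)=1, level(F)>=2
  process D: level=2
    D->A: in-degree(A)=0, level(A)=3, enqueue
  process B: level=2
  process A: level=3
    A->F: in-degree(F)=0, level(F)=4, enqueue
  process F: level=4
All levels: A:3, B:2, C:1, D:2, E:0, F:4, G:1
level(D) = 2

Answer: 2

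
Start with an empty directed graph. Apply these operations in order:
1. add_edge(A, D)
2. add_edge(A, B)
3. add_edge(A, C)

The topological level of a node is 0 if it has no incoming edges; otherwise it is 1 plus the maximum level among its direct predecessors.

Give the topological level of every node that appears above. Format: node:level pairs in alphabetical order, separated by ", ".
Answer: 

Answer: A:0, B:1, C:1, D:1

Derivation:
Op 1: add_edge(A, D). Edges now: 1
Op 2: add_edge(A, B). Edges now: 2
Op 3: add_edge(A, C). Edges now: 3
Compute levels (Kahn BFS):
  sources (in-degree 0): A
  process A: level=0
    A->B: in-degree(B)=0, level(B)=1, enqueue
    A->C: in-degree(C)=0, level(C)=1, enqueue
    A->D: in-degree(D)=0, level(D)=1, enqueue
  process B: level=1
  process C: level=1
  process D: level=1
All levels: A:0, B:1, C:1, D:1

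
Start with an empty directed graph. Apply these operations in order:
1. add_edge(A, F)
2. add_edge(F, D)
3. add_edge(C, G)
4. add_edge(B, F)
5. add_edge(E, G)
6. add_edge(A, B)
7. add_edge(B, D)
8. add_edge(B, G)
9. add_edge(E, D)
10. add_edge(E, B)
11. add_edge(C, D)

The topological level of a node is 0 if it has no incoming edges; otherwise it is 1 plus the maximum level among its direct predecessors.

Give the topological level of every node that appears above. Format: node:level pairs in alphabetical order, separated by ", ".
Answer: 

Answer: A:0, B:1, C:0, D:3, E:0, F:2, G:2

Derivation:
Op 1: add_edge(A, F). Edges now: 1
Op 2: add_edge(F, D). Edges now: 2
Op 3: add_edge(C, G). Edges now: 3
Op 4: add_edge(B, F). Edges now: 4
Op 5: add_edge(E, G). Edges now: 5
Op 6: add_edge(A, B). Edges now: 6
Op 7: add_edge(B, D). Edges now: 7
Op 8: add_edge(B, G). Edges now: 8
Op 9: add_edge(E, D). Edges now: 9
Op 10: add_edge(E, B). Edges now: 10
Op 11: add_edge(C, D). Edges now: 11
Compute levels (Kahn BFS):
  sources (in-degree 0): A, C, E
  process A: level=0
    A->B: in-degree(B)=1, level(B)>=1
    A->F: in-degree(F)=1, level(F)>=1
  process C: level=0
    C->D: in-degree(D)=3, level(D)>=1
    C->G: in-degree(G)=2, level(G)>=1
  process E: level=0
    E->B: in-degree(B)=0, level(B)=1, enqueue
    E->D: in-degree(D)=2, level(D)>=1
    E->G: in-degree(G)=1, level(G)>=1
  process B: level=1
    B->D: in-degree(D)=1, level(D)>=2
    B->F: in-degree(F)=0, level(F)=2, enqueue
    B->G: in-degree(G)=0, level(G)=2, enqueue
  process F: level=2
    F->D: in-degree(D)=0, level(D)=3, enqueue
  process G: level=2
  process D: level=3
All levels: A:0, B:1, C:0, D:3, E:0, F:2, G:2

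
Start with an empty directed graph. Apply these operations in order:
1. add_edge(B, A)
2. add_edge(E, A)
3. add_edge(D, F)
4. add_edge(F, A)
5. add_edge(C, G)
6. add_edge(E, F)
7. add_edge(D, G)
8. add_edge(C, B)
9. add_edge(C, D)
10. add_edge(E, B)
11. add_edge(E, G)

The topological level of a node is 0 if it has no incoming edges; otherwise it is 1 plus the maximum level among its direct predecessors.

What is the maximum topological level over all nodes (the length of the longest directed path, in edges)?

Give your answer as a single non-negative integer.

Op 1: add_edge(B, A). Edges now: 1
Op 2: add_edge(E, A). Edges now: 2
Op 3: add_edge(D, F). Edges now: 3
Op 4: add_edge(F, A). Edges now: 4
Op 5: add_edge(C, G). Edges now: 5
Op 6: add_edge(E, F). Edges now: 6
Op 7: add_edge(D, G). Edges now: 7
Op 8: add_edge(C, B). Edges now: 8
Op 9: add_edge(C, D). Edges now: 9
Op 10: add_edge(E, B). Edges now: 10
Op 11: add_edge(E, G). Edges now: 11
Compute levels (Kahn BFS):
  sources (in-degree 0): C, E
  process C: level=0
    C->B: in-degree(B)=1, level(B)>=1
    C->D: in-degree(D)=0, level(D)=1, enqueue
    C->G: in-degree(G)=2, level(G)>=1
  process E: level=0
    E->A: in-degree(A)=2, level(A)>=1
    E->B: in-degree(B)=0, level(B)=1, enqueue
    E->F: in-degree(F)=1, level(F)>=1
    E->G: in-degree(G)=1, level(G)>=1
  process D: level=1
    D->F: in-degree(F)=0, level(F)=2, enqueue
    D->G: in-degree(G)=0, level(G)=2, enqueue
  process B: level=1
    B->A: in-degree(A)=1, level(A)>=2
  process F: level=2
    F->A: in-degree(A)=0, level(A)=3, enqueue
  process G: level=2
  process A: level=3
All levels: A:3, B:1, C:0, D:1, E:0, F:2, G:2
max level = 3

Answer: 3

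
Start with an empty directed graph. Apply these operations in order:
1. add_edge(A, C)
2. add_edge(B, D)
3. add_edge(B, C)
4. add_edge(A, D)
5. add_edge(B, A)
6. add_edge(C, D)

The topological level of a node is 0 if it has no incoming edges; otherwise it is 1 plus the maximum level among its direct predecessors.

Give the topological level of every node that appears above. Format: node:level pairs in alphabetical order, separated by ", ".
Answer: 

Answer: A:1, B:0, C:2, D:3

Derivation:
Op 1: add_edge(A, C). Edges now: 1
Op 2: add_edge(B, D). Edges now: 2
Op 3: add_edge(B, C). Edges now: 3
Op 4: add_edge(A, D). Edges now: 4
Op 5: add_edge(B, A). Edges now: 5
Op 6: add_edge(C, D). Edges now: 6
Compute levels (Kahn BFS):
  sources (in-degree 0): B
  process B: level=0
    B->A: in-degree(A)=0, level(A)=1, enqueue
    B->C: in-degree(C)=1, level(C)>=1
    B->D: in-degree(D)=2, level(D)>=1
  process A: level=1
    A->C: in-degree(C)=0, level(C)=2, enqueue
    A->D: in-degree(D)=1, level(D)>=2
  process C: level=2
    C->D: in-degree(D)=0, level(D)=3, enqueue
  process D: level=3
All levels: A:1, B:0, C:2, D:3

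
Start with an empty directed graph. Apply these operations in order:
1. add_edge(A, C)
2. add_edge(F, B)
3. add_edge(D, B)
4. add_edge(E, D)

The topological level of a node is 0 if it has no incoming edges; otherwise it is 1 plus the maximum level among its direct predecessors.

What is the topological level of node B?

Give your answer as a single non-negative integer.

Answer: 2

Derivation:
Op 1: add_edge(A, C). Edges now: 1
Op 2: add_edge(F, B). Edges now: 2
Op 3: add_edge(D, B). Edges now: 3
Op 4: add_edge(E, D). Edges now: 4
Compute levels (Kahn BFS):
  sources (in-degree 0): A, E, F
  process A: level=0
    A->C: in-degree(C)=0, level(C)=1, enqueue
  process E: level=0
    E->D: in-degree(D)=0, level(D)=1, enqueue
  process F: level=0
    F->B: in-degree(B)=1, level(B)>=1
  process C: level=1
  process D: level=1
    D->B: in-degree(B)=0, level(B)=2, enqueue
  process B: level=2
All levels: A:0, B:2, C:1, D:1, E:0, F:0
level(B) = 2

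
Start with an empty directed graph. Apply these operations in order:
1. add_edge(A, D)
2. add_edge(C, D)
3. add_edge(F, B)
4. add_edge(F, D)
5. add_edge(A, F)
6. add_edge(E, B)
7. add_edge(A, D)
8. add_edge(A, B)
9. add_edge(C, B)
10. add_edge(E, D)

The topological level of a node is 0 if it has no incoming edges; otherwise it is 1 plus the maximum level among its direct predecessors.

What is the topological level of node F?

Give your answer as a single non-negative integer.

Op 1: add_edge(A, D). Edges now: 1
Op 2: add_edge(C, D). Edges now: 2
Op 3: add_edge(F, B). Edges now: 3
Op 4: add_edge(F, D). Edges now: 4
Op 5: add_edge(A, F). Edges now: 5
Op 6: add_edge(E, B). Edges now: 6
Op 7: add_edge(A, D) (duplicate, no change). Edges now: 6
Op 8: add_edge(A, B). Edges now: 7
Op 9: add_edge(C, B). Edges now: 8
Op 10: add_edge(E, D). Edges now: 9
Compute levels (Kahn BFS):
  sources (in-degree 0): A, C, E
  process A: level=0
    A->B: in-degree(B)=3, level(B)>=1
    A->D: in-degree(D)=3, level(D)>=1
    A->F: in-degree(F)=0, level(F)=1, enqueue
  process C: level=0
    C->B: in-degree(B)=2, level(B)>=1
    C->D: in-degree(D)=2, level(D)>=1
  process E: level=0
    E->B: in-degree(B)=1, level(B)>=1
    E->D: in-degree(D)=1, level(D)>=1
  process F: level=1
    F->B: in-degree(B)=0, level(B)=2, enqueue
    F->D: in-degree(D)=0, level(D)=2, enqueue
  process B: level=2
  process D: level=2
All levels: A:0, B:2, C:0, D:2, E:0, F:1
level(F) = 1

Answer: 1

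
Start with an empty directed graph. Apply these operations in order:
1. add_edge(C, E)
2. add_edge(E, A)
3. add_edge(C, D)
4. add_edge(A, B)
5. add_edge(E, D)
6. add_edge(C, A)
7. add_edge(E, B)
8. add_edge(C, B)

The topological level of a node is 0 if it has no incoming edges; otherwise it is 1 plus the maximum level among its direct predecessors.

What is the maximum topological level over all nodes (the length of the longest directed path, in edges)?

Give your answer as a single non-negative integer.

Answer: 3

Derivation:
Op 1: add_edge(C, E). Edges now: 1
Op 2: add_edge(E, A). Edges now: 2
Op 3: add_edge(C, D). Edges now: 3
Op 4: add_edge(A, B). Edges now: 4
Op 5: add_edge(E, D). Edges now: 5
Op 6: add_edge(C, A). Edges now: 6
Op 7: add_edge(E, B). Edges now: 7
Op 8: add_edge(C, B). Edges now: 8
Compute levels (Kahn BFS):
  sources (in-degree 0): C
  process C: level=0
    C->A: in-degree(A)=1, level(A)>=1
    C->B: in-degree(B)=2, level(B)>=1
    C->D: in-degree(D)=1, level(D)>=1
    C->E: in-degree(E)=0, level(E)=1, enqueue
  process E: level=1
    E->A: in-degree(A)=0, level(A)=2, enqueue
    E->B: in-degree(B)=1, level(B)>=2
    E->D: in-degree(D)=0, level(D)=2, enqueue
  process A: level=2
    A->B: in-degree(B)=0, level(B)=3, enqueue
  process D: level=2
  process B: level=3
All levels: A:2, B:3, C:0, D:2, E:1
max level = 3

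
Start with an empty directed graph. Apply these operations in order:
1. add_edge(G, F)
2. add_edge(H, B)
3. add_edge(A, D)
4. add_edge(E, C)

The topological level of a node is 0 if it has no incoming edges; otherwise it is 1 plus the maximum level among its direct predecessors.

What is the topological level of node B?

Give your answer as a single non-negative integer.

Op 1: add_edge(G, F). Edges now: 1
Op 2: add_edge(H, B). Edges now: 2
Op 3: add_edge(A, D). Edges now: 3
Op 4: add_edge(E, C). Edges now: 4
Compute levels (Kahn BFS):
  sources (in-degree 0): A, E, G, H
  process A: level=0
    A->D: in-degree(D)=0, level(D)=1, enqueue
  process E: level=0
    E->C: in-degree(C)=0, level(C)=1, enqueue
  process G: level=0
    G->F: in-degree(F)=0, level(F)=1, enqueue
  process H: level=0
    H->B: in-degree(B)=0, level(B)=1, enqueue
  process D: level=1
  process C: level=1
  process F: level=1
  process B: level=1
All levels: A:0, B:1, C:1, D:1, E:0, F:1, G:0, H:0
level(B) = 1

Answer: 1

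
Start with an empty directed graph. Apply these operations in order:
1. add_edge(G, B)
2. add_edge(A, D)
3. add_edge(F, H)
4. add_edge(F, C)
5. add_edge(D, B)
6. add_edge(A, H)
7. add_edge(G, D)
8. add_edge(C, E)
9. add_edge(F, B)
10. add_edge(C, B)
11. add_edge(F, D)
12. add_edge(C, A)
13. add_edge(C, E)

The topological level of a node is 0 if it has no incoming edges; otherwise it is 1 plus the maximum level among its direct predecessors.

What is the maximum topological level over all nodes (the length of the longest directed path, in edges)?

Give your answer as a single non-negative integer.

Op 1: add_edge(G, B). Edges now: 1
Op 2: add_edge(A, D). Edges now: 2
Op 3: add_edge(F, H). Edges now: 3
Op 4: add_edge(F, C). Edges now: 4
Op 5: add_edge(D, B). Edges now: 5
Op 6: add_edge(A, H). Edges now: 6
Op 7: add_edge(G, D). Edges now: 7
Op 8: add_edge(C, E). Edges now: 8
Op 9: add_edge(F, B). Edges now: 9
Op 10: add_edge(C, B). Edges now: 10
Op 11: add_edge(F, D). Edges now: 11
Op 12: add_edge(C, A). Edges now: 12
Op 13: add_edge(C, E) (duplicate, no change). Edges now: 12
Compute levels (Kahn BFS):
  sources (in-degree 0): F, G
  process F: level=0
    F->B: in-degree(B)=3, level(B)>=1
    F->C: in-degree(C)=0, level(C)=1, enqueue
    F->D: in-degree(D)=2, level(D)>=1
    F->H: in-degree(H)=1, level(H)>=1
  process G: level=0
    G->B: in-degree(B)=2, level(B)>=1
    G->D: in-degree(D)=1, level(D)>=1
  process C: level=1
    C->A: in-degree(A)=0, level(A)=2, enqueue
    C->B: in-degree(B)=1, level(B)>=2
    C->E: in-degree(E)=0, level(E)=2, enqueue
  process A: level=2
    A->D: in-degree(D)=0, level(D)=3, enqueue
    A->H: in-degree(H)=0, level(H)=3, enqueue
  process E: level=2
  process D: level=3
    D->B: in-degree(B)=0, level(B)=4, enqueue
  process H: level=3
  process B: level=4
All levels: A:2, B:4, C:1, D:3, E:2, F:0, G:0, H:3
max level = 4

Answer: 4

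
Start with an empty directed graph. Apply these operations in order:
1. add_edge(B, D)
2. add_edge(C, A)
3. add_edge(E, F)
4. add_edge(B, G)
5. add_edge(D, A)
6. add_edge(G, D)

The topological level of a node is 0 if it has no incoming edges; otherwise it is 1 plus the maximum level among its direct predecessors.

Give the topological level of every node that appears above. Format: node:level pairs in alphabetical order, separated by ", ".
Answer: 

Op 1: add_edge(B, D). Edges now: 1
Op 2: add_edge(C, A). Edges now: 2
Op 3: add_edge(E, F). Edges now: 3
Op 4: add_edge(B, G). Edges now: 4
Op 5: add_edge(D, A). Edges now: 5
Op 6: add_edge(G, D). Edges now: 6
Compute levels (Kahn BFS):
  sources (in-degree 0): B, C, E
  process B: level=0
    B->D: in-degree(D)=1, level(D)>=1
    B->G: in-degree(G)=0, level(G)=1, enqueue
  process C: level=0
    C->A: in-degree(A)=1, level(A)>=1
  process E: level=0
    E->F: in-degree(F)=0, level(F)=1, enqueue
  process G: level=1
    G->D: in-degree(D)=0, level(D)=2, enqueue
  process F: level=1
  process D: level=2
    D->A: in-degree(A)=0, level(A)=3, enqueue
  process A: level=3
All levels: A:3, B:0, C:0, D:2, E:0, F:1, G:1

Answer: A:3, B:0, C:0, D:2, E:0, F:1, G:1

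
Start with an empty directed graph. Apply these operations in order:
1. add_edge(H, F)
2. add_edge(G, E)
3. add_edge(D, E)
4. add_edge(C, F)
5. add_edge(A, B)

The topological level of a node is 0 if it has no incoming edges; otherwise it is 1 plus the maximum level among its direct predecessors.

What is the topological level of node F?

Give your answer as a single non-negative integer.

Answer: 1

Derivation:
Op 1: add_edge(H, F). Edges now: 1
Op 2: add_edge(G, E). Edges now: 2
Op 3: add_edge(D, E). Edges now: 3
Op 4: add_edge(C, F). Edges now: 4
Op 5: add_edge(A, B). Edges now: 5
Compute levels (Kahn BFS):
  sources (in-degree 0): A, C, D, G, H
  process A: level=0
    A->B: in-degree(B)=0, level(B)=1, enqueue
  process C: level=0
    C->F: in-degree(F)=1, level(F)>=1
  process D: level=0
    D->E: in-degree(E)=1, level(E)>=1
  process G: level=0
    G->E: in-degree(E)=0, level(E)=1, enqueue
  process H: level=0
    H->F: in-degree(F)=0, level(F)=1, enqueue
  process B: level=1
  process E: level=1
  process F: level=1
All levels: A:0, B:1, C:0, D:0, E:1, F:1, G:0, H:0
level(F) = 1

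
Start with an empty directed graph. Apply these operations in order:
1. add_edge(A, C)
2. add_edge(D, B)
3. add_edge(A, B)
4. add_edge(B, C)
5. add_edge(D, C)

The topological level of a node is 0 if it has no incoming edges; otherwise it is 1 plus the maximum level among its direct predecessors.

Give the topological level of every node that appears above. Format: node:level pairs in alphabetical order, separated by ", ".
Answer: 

Op 1: add_edge(A, C). Edges now: 1
Op 2: add_edge(D, B). Edges now: 2
Op 3: add_edge(A, B). Edges now: 3
Op 4: add_edge(B, C). Edges now: 4
Op 5: add_edge(D, C). Edges now: 5
Compute levels (Kahn BFS):
  sources (in-degree 0): A, D
  process A: level=0
    A->B: in-degree(B)=1, level(B)>=1
    A->C: in-degree(C)=2, level(C)>=1
  process D: level=0
    D->B: in-degree(B)=0, level(B)=1, enqueue
    D->C: in-degree(C)=1, level(C)>=1
  process B: level=1
    B->C: in-degree(C)=0, level(C)=2, enqueue
  process C: level=2
All levels: A:0, B:1, C:2, D:0

Answer: A:0, B:1, C:2, D:0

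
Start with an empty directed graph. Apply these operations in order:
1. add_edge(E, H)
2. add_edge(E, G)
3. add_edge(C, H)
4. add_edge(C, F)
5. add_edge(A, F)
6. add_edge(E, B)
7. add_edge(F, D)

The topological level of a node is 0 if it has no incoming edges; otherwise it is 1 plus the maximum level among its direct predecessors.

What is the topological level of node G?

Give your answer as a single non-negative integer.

Op 1: add_edge(E, H). Edges now: 1
Op 2: add_edge(E, G). Edges now: 2
Op 3: add_edge(C, H). Edges now: 3
Op 4: add_edge(C, F). Edges now: 4
Op 5: add_edge(A, F). Edges now: 5
Op 6: add_edge(E, B). Edges now: 6
Op 7: add_edge(F, D). Edges now: 7
Compute levels (Kahn BFS):
  sources (in-degree 0): A, C, E
  process A: level=0
    A->F: in-degree(F)=1, level(F)>=1
  process C: level=0
    C->F: in-degree(F)=0, level(F)=1, enqueue
    C->H: in-degree(H)=1, level(H)>=1
  process E: level=0
    E->B: in-degree(B)=0, level(B)=1, enqueue
    E->G: in-degree(G)=0, level(G)=1, enqueue
    E->H: in-degree(H)=0, level(H)=1, enqueue
  process F: level=1
    F->D: in-degree(D)=0, level(D)=2, enqueue
  process B: level=1
  process G: level=1
  process H: level=1
  process D: level=2
All levels: A:0, B:1, C:0, D:2, E:0, F:1, G:1, H:1
level(G) = 1

Answer: 1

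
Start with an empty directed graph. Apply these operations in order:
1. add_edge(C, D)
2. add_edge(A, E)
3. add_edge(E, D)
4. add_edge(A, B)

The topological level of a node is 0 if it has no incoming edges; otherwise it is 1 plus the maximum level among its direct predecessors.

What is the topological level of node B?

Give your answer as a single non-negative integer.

Op 1: add_edge(C, D). Edges now: 1
Op 2: add_edge(A, E). Edges now: 2
Op 3: add_edge(E, D). Edges now: 3
Op 4: add_edge(A, B). Edges now: 4
Compute levels (Kahn BFS):
  sources (in-degree 0): A, C
  process A: level=0
    A->B: in-degree(B)=0, level(B)=1, enqueue
    A->E: in-degree(E)=0, level(E)=1, enqueue
  process C: level=0
    C->D: in-degree(D)=1, level(D)>=1
  process B: level=1
  process E: level=1
    E->D: in-degree(D)=0, level(D)=2, enqueue
  process D: level=2
All levels: A:0, B:1, C:0, D:2, E:1
level(B) = 1

Answer: 1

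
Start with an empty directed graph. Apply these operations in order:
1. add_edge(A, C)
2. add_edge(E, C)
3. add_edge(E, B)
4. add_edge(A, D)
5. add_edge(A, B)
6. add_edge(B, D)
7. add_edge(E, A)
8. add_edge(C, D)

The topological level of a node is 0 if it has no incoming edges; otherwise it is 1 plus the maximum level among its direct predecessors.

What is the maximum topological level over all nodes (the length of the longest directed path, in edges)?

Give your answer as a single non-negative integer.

Op 1: add_edge(A, C). Edges now: 1
Op 2: add_edge(E, C). Edges now: 2
Op 3: add_edge(E, B). Edges now: 3
Op 4: add_edge(A, D). Edges now: 4
Op 5: add_edge(A, B). Edges now: 5
Op 6: add_edge(B, D). Edges now: 6
Op 7: add_edge(E, A). Edges now: 7
Op 8: add_edge(C, D). Edges now: 8
Compute levels (Kahn BFS):
  sources (in-degree 0): E
  process E: level=0
    E->A: in-degree(A)=0, level(A)=1, enqueue
    E->B: in-degree(B)=1, level(B)>=1
    E->C: in-degree(C)=1, level(C)>=1
  process A: level=1
    A->B: in-degree(B)=0, level(B)=2, enqueue
    A->C: in-degree(C)=0, level(C)=2, enqueue
    A->D: in-degree(D)=2, level(D)>=2
  process B: level=2
    B->D: in-degree(D)=1, level(D)>=3
  process C: level=2
    C->D: in-degree(D)=0, level(D)=3, enqueue
  process D: level=3
All levels: A:1, B:2, C:2, D:3, E:0
max level = 3

Answer: 3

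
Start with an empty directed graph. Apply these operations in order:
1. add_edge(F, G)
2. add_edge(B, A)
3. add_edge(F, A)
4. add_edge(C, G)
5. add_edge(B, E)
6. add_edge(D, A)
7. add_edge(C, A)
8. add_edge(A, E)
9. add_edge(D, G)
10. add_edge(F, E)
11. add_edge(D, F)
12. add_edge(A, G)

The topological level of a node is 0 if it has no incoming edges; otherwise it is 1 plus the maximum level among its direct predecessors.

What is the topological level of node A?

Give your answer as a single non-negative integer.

Op 1: add_edge(F, G). Edges now: 1
Op 2: add_edge(B, A). Edges now: 2
Op 3: add_edge(F, A). Edges now: 3
Op 4: add_edge(C, G). Edges now: 4
Op 5: add_edge(B, E). Edges now: 5
Op 6: add_edge(D, A). Edges now: 6
Op 7: add_edge(C, A). Edges now: 7
Op 8: add_edge(A, E). Edges now: 8
Op 9: add_edge(D, G). Edges now: 9
Op 10: add_edge(F, E). Edges now: 10
Op 11: add_edge(D, F). Edges now: 11
Op 12: add_edge(A, G). Edges now: 12
Compute levels (Kahn BFS):
  sources (in-degree 0): B, C, D
  process B: level=0
    B->A: in-degree(A)=3, level(A)>=1
    B->E: in-degree(E)=2, level(E)>=1
  process C: level=0
    C->A: in-degree(A)=2, level(A)>=1
    C->G: in-degree(G)=3, level(G)>=1
  process D: level=0
    D->A: in-degree(A)=1, level(A)>=1
    D->F: in-degree(F)=0, level(F)=1, enqueue
    D->G: in-degree(G)=2, level(G)>=1
  process F: level=1
    F->A: in-degree(A)=0, level(A)=2, enqueue
    F->E: in-degree(E)=1, level(E)>=2
    F->G: in-degree(G)=1, level(G)>=2
  process A: level=2
    A->E: in-degree(E)=0, level(E)=3, enqueue
    A->G: in-degree(G)=0, level(G)=3, enqueue
  process E: level=3
  process G: level=3
All levels: A:2, B:0, C:0, D:0, E:3, F:1, G:3
level(A) = 2

Answer: 2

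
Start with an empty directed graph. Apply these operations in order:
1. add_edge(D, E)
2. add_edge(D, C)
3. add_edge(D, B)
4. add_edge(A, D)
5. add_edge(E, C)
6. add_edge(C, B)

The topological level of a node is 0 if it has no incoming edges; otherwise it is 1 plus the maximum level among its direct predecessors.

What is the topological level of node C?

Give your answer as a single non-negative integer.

Answer: 3

Derivation:
Op 1: add_edge(D, E). Edges now: 1
Op 2: add_edge(D, C). Edges now: 2
Op 3: add_edge(D, B). Edges now: 3
Op 4: add_edge(A, D). Edges now: 4
Op 5: add_edge(E, C). Edges now: 5
Op 6: add_edge(C, B). Edges now: 6
Compute levels (Kahn BFS):
  sources (in-degree 0): A
  process A: level=0
    A->D: in-degree(D)=0, level(D)=1, enqueue
  process D: level=1
    D->B: in-degree(B)=1, level(B)>=2
    D->C: in-degree(C)=1, level(C)>=2
    D->E: in-degree(E)=0, level(E)=2, enqueue
  process E: level=2
    E->C: in-degree(C)=0, level(C)=3, enqueue
  process C: level=3
    C->B: in-degree(B)=0, level(B)=4, enqueue
  process B: level=4
All levels: A:0, B:4, C:3, D:1, E:2
level(C) = 3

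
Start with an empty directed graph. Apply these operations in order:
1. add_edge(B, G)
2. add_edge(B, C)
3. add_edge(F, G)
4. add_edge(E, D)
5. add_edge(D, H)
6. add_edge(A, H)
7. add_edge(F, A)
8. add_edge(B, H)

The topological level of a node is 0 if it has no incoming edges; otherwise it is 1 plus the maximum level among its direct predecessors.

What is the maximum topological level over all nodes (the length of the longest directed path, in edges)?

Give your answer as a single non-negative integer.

Op 1: add_edge(B, G). Edges now: 1
Op 2: add_edge(B, C). Edges now: 2
Op 3: add_edge(F, G). Edges now: 3
Op 4: add_edge(E, D). Edges now: 4
Op 5: add_edge(D, H). Edges now: 5
Op 6: add_edge(A, H). Edges now: 6
Op 7: add_edge(F, A). Edges now: 7
Op 8: add_edge(B, H). Edges now: 8
Compute levels (Kahn BFS):
  sources (in-degree 0): B, E, F
  process B: level=0
    B->C: in-degree(C)=0, level(C)=1, enqueue
    B->G: in-degree(G)=1, level(G)>=1
    B->H: in-degree(H)=2, level(H)>=1
  process E: level=0
    E->D: in-degree(D)=0, level(D)=1, enqueue
  process F: level=0
    F->A: in-degree(A)=0, level(A)=1, enqueue
    F->G: in-degree(G)=0, level(G)=1, enqueue
  process C: level=1
  process D: level=1
    D->H: in-degree(H)=1, level(H)>=2
  process A: level=1
    A->H: in-degree(H)=0, level(H)=2, enqueue
  process G: level=1
  process H: level=2
All levels: A:1, B:0, C:1, D:1, E:0, F:0, G:1, H:2
max level = 2

Answer: 2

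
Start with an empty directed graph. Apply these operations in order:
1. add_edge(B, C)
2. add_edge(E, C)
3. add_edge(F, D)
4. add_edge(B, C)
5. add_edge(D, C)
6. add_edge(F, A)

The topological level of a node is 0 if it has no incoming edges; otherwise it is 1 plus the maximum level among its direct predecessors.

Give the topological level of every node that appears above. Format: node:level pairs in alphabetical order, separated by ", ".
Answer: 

Answer: A:1, B:0, C:2, D:1, E:0, F:0

Derivation:
Op 1: add_edge(B, C). Edges now: 1
Op 2: add_edge(E, C). Edges now: 2
Op 3: add_edge(F, D). Edges now: 3
Op 4: add_edge(B, C) (duplicate, no change). Edges now: 3
Op 5: add_edge(D, C). Edges now: 4
Op 6: add_edge(F, A). Edges now: 5
Compute levels (Kahn BFS):
  sources (in-degree 0): B, E, F
  process B: level=0
    B->C: in-degree(C)=2, level(C)>=1
  process E: level=0
    E->C: in-degree(C)=1, level(C)>=1
  process F: level=0
    F->A: in-degree(A)=0, level(A)=1, enqueue
    F->D: in-degree(D)=0, level(D)=1, enqueue
  process A: level=1
  process D: level=1
    D->C: in-degree(C)=0, level(C)=2, enqueue
  process C: level=2
All levels: A:1, B:0, C:2, D:1, E:0, F:0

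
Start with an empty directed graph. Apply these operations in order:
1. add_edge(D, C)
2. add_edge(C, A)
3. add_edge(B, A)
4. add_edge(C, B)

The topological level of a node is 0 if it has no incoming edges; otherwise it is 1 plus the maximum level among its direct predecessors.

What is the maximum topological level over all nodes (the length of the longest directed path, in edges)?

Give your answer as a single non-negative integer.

Answer: 3

Derivation:
Op 1: add_edge(D, C). Edges now: 1
Op 2: add_edge(C, A). Edges now: 2
Op 3: add_edge(B, A). Edges now: 3
Op 4: add_edge(C, B). Edges now: 4
Compute levels (Kahn BFS):
  sources (in-degree 0): D
  process D: level=0
    D->C: in-degree(C)=0, level(C)=1, enqueue
  process C: level=1
    C->A: in-degree(A)=1, level(A)>=2
    C->B: in-degree(B)=0, level(B)=2, enqueue
  process B: level=2
    B->A: in-degree(A)=0, level(A)=3, enqueue
  process A: level=3
All levels: A:3, B:2, C:1, D:0
max level = 3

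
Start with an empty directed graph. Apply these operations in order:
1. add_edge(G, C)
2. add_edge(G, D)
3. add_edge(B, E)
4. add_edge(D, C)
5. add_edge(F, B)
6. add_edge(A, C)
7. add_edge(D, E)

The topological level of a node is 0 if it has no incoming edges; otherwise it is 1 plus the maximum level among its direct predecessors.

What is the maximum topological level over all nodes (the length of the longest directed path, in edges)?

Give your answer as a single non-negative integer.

Answer: 2

Derivation:
Op 1: add_edge(G, C). Edges now: 1
Op 2: add_edge(G, D). Edges now: 2
Op 3: add_edge(B, E). Edges now: 3
Op 4: add_edge(D, C). Edges now: 4
Op 5: add_edge(F, B). Edges now: 5
Op 6: add_edge(A, C). Edges now: 6
Op 7: add_edge(D, E). Edges now: 7
Compute levels (Kahn BFS):
  sources (in-degree 0): A, F, G
  process A: level=0
    A->C: in-degree(C)=2, level(C)>=1
  process F: level=0
    F->B: in-degree(B)=0, level(B)=1, enqueue
  process G: level=0
    G->C: in-degree(C)=1, level(C)>=1
    G->D: in-degree(D)=0, level(D)=1, enqueue
  process B: level=1
    B->E: in-degree(E)=1, level(E)>=2
  process D: level=1
    D->C: in-degree(C)=0, level(C)=2, enqueue
    D->E: in-degree(E)=0, level(E)=2, enqueue
  process C: level=2
  process E: level=2
All levels: A:0, B:1, C:2, D:1, E:2, F:0, G:0
max level = 2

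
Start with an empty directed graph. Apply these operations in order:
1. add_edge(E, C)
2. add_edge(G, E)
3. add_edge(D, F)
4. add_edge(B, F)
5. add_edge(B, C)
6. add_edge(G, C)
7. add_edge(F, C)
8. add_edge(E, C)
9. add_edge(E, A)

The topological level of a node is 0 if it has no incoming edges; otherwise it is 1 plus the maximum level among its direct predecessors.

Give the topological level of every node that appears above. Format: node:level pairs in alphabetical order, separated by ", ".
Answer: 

Op 1: add_edge(E, C). Edges now: 1
Op 2: add_edge(G, E). Edges now: 2
Op 3: add_edge(D, F). Edges now: 3
Op 4: add_edge(B, F). Edges now: 4
Op 5: add_edge(B, C). Edges now: 5
Op 6: add_edge(G, C). Edges now: 6
Op 7: add_edge(F, C). Edges now: 7
Op 8: add_edge(E, C) (duplicate, no change). Edges now: 7
Op 9: add_edge(E, A). Edges now: 8
Compute levels (Kahn BFS):
  sources (in-degree 0): B, D, G
  process B: level=0
    B->C: in-degree(C)=3, level(C)>=1
    B->F: in-degree(F)=1, level(F)>=1
  process D: level=0
    D->F: in-degree(F)=0, level(F)=1, enqueue
  process G: level=0
    G->C: in-degree(C)=2, level(C)>=1
    G->E: in-degree(E)=0, level(E)=1, enqueue
  process F: level=1
    F->C: in-degree(C)=1, level(C)>=2
  process E: level=1
    E->A: in-degree(A)=0, level(A)=2, enqueue
    E->C: in-degree(C)=0, level(C)=2, enqueue
  process A: level=2
  process C: level=2
All levels: A:2, B:0, C:2, D:0, E:1, F:1, G:0

Answer: A:2, B:0, C:2, D:0, E:1, F:1, G:0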